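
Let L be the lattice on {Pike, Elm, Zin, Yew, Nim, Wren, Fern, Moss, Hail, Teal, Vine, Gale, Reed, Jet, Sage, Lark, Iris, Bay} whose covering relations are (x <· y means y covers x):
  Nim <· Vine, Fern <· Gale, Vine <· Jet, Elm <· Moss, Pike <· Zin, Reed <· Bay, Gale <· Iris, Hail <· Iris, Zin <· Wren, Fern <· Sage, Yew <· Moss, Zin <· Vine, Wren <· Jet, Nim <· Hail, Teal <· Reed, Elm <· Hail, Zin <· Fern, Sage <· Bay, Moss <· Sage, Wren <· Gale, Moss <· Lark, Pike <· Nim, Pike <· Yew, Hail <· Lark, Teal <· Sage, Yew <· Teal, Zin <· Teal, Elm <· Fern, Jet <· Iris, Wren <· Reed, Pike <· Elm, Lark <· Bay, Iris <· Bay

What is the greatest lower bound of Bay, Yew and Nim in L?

Pike

Common lower bounds of {Bay, Yew, Nim}: Pike.
The greatest among these is Pike.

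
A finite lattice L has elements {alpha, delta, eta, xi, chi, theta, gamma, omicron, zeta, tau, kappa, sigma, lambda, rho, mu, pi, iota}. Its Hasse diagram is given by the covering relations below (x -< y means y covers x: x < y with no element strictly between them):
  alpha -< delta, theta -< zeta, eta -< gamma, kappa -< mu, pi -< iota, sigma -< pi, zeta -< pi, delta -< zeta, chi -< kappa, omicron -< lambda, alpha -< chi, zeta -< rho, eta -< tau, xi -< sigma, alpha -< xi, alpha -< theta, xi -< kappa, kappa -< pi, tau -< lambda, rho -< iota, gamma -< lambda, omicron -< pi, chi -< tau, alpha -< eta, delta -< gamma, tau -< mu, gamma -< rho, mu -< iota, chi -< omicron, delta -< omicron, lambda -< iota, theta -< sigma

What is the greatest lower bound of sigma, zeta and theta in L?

theta

Common lower bounds of {sigma, zeta, theta}: alpha, theta.
The greatest among these is theta.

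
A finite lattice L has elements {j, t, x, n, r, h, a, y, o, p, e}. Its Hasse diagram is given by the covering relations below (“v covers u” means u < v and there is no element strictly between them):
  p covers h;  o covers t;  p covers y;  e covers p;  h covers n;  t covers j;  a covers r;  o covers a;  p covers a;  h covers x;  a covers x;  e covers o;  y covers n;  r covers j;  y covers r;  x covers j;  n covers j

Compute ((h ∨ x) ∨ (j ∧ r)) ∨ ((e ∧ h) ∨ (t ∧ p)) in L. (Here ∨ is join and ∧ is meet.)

h

h ∨ x = h
j ∧ r = j
h ∨ j = h
e ∧ h = h
t ∧ p = j
h ∨ j = h
h ∨ h = h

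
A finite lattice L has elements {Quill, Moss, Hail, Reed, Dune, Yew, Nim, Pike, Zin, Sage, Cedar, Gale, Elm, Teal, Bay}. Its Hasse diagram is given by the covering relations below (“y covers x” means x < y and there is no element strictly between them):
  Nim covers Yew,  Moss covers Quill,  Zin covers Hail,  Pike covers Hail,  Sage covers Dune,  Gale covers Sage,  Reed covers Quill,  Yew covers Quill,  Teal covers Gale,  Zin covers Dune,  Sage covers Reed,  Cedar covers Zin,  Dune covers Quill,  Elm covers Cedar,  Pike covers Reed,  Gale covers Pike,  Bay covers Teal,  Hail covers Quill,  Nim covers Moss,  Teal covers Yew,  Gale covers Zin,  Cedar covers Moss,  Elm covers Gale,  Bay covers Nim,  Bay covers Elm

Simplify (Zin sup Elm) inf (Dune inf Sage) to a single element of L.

Zin ∨ Elm = Elm
Dune ∧ Sage = Dune
Elm ∧ Dune = Dune

Dune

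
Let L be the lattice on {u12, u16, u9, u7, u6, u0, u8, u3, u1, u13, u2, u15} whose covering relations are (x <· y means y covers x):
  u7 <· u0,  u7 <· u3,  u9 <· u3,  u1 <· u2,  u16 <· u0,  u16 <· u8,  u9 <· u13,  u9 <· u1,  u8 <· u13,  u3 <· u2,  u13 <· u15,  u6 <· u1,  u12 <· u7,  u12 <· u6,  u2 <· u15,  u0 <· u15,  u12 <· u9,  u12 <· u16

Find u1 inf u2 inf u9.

Common lower bounds of {u1, u2, u9}: u12, u9.
The greatest among these is u9.

u9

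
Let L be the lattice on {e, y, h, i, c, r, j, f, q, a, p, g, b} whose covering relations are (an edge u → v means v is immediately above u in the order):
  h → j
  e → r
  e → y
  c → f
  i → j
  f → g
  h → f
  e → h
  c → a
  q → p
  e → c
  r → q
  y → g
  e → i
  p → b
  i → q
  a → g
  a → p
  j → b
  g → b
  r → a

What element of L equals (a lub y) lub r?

a ∨ y = g
g ∨ r = g

g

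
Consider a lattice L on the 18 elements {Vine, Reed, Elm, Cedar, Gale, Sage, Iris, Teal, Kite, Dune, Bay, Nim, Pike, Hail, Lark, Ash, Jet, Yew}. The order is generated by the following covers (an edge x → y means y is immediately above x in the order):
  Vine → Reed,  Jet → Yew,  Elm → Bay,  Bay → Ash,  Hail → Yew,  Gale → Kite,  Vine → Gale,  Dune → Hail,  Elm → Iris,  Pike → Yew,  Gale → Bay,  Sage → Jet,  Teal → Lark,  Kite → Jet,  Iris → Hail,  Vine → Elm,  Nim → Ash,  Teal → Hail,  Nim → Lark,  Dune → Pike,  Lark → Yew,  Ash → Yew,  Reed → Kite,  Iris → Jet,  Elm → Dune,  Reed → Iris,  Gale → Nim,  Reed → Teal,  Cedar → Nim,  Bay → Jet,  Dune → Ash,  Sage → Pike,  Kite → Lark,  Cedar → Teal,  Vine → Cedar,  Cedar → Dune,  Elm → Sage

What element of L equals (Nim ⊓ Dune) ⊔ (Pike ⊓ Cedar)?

Cedar

Nim ∧ Dune = Cedar
Pike ∧ Cedar = Cedar
Cedar ∨ Cedar = Cedar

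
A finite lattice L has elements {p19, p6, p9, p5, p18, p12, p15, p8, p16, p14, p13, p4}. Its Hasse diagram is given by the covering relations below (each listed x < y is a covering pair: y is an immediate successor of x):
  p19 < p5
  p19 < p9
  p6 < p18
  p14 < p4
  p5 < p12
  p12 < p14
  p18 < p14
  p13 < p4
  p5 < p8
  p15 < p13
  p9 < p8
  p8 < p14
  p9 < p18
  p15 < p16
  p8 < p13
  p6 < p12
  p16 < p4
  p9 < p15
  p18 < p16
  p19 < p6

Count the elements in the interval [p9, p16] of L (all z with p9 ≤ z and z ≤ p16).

The interval [p9, p16] = {p15, p16, p18, p9}, which has 4 elements.

4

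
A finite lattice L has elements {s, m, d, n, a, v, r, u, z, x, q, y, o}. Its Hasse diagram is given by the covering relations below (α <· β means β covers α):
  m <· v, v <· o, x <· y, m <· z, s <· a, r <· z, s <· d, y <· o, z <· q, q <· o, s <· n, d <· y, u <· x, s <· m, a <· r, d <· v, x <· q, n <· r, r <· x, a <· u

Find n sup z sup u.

q

Common upper bounds of {n, z, u}: o, q.
The least among these is q.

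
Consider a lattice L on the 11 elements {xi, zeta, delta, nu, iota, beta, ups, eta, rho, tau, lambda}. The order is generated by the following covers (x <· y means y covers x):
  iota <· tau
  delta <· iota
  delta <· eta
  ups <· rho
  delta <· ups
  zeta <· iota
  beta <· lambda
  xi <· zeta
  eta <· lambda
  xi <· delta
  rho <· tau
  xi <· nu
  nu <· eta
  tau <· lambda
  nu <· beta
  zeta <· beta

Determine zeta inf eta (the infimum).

Common lower bounds of {zeta, eta}: xi.
The greatest among these is xi.

xi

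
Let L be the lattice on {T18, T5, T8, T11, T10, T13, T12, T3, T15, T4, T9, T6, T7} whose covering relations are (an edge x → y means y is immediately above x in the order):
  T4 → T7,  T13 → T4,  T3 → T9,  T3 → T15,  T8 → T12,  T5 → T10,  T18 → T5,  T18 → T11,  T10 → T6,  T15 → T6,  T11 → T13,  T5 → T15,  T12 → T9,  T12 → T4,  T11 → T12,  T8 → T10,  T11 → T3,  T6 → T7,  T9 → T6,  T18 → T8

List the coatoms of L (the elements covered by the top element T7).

T4, T6

The coatoms are exactly the elements covered by T7: T4, T6.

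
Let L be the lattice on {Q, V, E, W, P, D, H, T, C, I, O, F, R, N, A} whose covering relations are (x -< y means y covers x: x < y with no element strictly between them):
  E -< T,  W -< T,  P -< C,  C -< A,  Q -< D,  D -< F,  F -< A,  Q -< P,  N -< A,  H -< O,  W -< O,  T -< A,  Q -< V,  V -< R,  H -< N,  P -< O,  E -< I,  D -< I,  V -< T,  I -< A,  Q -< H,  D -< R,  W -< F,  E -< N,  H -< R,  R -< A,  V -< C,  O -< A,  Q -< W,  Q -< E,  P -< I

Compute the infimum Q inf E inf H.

Q

Common lower bounds of {Q, E, H}: Q.
The greatest among these is Q.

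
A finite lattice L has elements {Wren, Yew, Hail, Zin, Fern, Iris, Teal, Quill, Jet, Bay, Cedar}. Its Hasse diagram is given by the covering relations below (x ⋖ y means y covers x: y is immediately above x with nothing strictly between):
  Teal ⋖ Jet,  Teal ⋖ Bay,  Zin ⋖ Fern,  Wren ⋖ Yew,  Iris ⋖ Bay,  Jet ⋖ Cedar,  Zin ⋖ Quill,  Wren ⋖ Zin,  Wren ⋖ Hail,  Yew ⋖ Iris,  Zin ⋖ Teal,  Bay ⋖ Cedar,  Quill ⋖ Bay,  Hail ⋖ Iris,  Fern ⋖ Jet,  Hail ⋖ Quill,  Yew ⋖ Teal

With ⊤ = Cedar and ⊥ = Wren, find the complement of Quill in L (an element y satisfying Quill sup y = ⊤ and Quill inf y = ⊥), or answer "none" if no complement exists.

For every candidate y, either Quill ∨ y ≠ Cedar or Quill ∧ y ≠ Wren; no complement exists.

none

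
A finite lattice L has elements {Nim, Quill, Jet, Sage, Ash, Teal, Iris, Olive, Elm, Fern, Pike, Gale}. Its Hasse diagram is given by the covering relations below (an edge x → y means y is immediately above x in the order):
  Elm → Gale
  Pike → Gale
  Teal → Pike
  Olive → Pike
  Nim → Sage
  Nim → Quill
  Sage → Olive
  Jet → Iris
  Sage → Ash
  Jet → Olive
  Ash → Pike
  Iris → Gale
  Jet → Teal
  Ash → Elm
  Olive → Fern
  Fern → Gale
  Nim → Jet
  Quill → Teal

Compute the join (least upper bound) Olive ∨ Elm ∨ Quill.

Common upper bounds of {Olive, Elm, Quill}: Gale.
The least among these is Gale.

Gale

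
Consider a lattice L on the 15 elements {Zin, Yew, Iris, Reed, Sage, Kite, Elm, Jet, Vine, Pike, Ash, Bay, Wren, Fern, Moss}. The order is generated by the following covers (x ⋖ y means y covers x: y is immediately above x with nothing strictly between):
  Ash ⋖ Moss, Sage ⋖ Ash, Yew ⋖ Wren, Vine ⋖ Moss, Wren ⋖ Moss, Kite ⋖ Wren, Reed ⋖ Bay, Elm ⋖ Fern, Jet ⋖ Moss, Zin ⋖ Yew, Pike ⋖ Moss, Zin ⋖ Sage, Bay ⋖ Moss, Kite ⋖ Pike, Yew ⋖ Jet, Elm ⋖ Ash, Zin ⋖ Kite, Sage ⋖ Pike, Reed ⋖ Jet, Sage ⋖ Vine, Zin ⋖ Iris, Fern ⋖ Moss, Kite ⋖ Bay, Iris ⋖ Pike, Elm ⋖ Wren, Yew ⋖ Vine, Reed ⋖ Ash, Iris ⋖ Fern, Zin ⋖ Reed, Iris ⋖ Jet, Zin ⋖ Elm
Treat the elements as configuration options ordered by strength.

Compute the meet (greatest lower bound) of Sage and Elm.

Common lower bounds of {Sage, Elm}: Zin.
The greatest among these is Zin.

Zin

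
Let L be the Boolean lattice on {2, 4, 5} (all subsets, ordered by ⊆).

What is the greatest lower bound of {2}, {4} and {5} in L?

Under ⊆, meet is intersection: {2} ∩ {4} ∩ {5} = {}.

{}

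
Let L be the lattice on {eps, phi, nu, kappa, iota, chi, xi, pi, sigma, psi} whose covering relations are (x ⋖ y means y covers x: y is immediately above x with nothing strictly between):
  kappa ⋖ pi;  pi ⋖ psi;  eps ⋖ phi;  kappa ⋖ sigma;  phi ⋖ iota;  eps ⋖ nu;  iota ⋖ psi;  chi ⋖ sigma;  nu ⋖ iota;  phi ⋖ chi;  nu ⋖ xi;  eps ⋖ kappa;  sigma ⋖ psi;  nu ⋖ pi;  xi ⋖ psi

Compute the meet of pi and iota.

nu

Common lower bounds of {pi, iota}: eps, nu.
The greatest among these is nu.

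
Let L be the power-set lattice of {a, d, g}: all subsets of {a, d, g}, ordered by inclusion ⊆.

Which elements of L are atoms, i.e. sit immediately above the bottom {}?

The atoms are exactly the elements that cover {}: {a}, {d}, {g}.

{a}, {d}, {g}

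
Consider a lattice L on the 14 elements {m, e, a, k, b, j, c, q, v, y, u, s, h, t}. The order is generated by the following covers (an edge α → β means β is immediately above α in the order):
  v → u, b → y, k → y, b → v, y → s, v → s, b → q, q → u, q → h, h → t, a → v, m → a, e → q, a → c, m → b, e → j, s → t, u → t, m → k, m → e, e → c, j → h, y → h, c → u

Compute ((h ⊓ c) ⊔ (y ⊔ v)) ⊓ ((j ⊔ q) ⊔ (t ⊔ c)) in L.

h ∧ c = e
y ∨ v = s
e ∨ s = t
j ∨ q = h
t ∨ c = t
h ∨ t = t
t ∧ t = t

t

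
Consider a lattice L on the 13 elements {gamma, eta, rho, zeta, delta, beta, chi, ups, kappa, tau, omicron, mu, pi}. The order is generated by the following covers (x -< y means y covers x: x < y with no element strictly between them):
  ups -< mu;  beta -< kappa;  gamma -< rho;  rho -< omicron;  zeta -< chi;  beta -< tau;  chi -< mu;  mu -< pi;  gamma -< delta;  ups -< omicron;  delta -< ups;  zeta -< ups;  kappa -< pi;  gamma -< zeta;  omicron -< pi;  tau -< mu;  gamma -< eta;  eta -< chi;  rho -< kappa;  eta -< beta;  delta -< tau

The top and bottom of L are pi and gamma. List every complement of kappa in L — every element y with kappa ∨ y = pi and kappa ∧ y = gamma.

Need y with kappa ∨ y = pi and kappa ∧ y = gamma.
Checking each element gives: delta, ups, zeta.

delta, ups, zeta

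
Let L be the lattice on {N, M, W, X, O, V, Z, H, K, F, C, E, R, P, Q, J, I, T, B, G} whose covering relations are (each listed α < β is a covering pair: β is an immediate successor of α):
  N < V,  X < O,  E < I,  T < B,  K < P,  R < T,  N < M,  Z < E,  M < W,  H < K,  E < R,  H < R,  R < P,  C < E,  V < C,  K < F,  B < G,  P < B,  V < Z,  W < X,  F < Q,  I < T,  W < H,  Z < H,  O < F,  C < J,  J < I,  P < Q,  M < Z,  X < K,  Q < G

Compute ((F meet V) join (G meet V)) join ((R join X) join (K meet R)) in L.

F ∧ V = V
G ∧ V = V
V ∨ V = V
R ∨ X = P
K ∧ R = H
P ∨ H = P
V ∨ P = P

P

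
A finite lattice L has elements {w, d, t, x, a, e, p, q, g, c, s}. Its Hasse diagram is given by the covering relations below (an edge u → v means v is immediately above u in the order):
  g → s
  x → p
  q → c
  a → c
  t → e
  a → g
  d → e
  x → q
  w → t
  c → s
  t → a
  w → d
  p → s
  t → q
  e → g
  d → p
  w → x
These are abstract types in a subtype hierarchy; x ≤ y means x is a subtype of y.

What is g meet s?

Common lower bounds of {g, s}: a, d, e, g, t, w.
The greatest among these is g.

g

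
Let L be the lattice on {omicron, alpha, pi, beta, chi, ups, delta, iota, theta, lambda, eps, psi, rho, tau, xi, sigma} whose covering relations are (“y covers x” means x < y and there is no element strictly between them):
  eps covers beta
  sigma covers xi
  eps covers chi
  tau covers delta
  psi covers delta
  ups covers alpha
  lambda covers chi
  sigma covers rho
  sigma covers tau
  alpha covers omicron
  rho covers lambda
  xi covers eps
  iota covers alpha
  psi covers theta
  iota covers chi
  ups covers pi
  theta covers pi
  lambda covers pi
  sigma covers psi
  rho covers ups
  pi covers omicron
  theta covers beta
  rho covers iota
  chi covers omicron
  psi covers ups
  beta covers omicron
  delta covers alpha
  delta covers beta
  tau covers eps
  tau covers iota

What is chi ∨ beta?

Common upper bounds of {chi, beta}: eps, sigma, tau, xi.
The least among these is eps.

eps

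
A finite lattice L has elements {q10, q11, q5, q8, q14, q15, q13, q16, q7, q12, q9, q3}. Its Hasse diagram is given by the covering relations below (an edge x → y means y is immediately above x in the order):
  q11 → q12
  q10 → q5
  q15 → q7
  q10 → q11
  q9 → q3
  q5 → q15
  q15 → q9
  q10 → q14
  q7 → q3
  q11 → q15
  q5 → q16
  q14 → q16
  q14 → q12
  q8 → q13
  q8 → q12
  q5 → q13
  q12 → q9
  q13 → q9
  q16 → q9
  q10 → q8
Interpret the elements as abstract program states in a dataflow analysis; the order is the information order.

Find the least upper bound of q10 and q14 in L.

Common upper bounds of {q10, q14}: q12, q14, q16, q3, q9.
The least among these is q14.

q14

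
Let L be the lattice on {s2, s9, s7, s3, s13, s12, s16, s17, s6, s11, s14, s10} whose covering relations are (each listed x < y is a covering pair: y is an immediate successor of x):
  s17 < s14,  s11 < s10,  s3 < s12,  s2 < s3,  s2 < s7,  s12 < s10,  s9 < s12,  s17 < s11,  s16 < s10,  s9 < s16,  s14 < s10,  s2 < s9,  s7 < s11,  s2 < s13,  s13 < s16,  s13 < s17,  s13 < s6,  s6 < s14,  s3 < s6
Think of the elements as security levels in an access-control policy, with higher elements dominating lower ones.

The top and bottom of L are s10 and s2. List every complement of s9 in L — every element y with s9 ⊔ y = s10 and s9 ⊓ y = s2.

Need y with s9 ∨ y = s10 and s9 ∧ y = s2.
Checking each element gives: s11, s14, s17, s6, s7.

s11, s14, s17, s6, s7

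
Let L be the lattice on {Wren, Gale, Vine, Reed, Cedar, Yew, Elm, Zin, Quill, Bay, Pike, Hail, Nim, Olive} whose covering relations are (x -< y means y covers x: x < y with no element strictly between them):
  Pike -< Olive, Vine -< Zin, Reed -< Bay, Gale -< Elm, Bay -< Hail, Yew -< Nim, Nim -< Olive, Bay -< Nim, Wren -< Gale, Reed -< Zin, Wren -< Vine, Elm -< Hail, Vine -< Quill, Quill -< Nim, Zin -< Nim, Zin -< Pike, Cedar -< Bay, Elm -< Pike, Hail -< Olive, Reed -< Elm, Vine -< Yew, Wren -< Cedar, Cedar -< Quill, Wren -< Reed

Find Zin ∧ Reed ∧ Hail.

Reed

Common lower bounds of {Zin, Reed, Hail}: Reed, Wren.
The greatest among these is Reed.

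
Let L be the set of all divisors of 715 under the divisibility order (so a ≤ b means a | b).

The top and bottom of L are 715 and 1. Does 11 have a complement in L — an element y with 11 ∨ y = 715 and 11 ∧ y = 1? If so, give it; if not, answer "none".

Need y with 11 ∨ y = 715 and 11 ∧ y = 1.
Checking each element gives: 65.

65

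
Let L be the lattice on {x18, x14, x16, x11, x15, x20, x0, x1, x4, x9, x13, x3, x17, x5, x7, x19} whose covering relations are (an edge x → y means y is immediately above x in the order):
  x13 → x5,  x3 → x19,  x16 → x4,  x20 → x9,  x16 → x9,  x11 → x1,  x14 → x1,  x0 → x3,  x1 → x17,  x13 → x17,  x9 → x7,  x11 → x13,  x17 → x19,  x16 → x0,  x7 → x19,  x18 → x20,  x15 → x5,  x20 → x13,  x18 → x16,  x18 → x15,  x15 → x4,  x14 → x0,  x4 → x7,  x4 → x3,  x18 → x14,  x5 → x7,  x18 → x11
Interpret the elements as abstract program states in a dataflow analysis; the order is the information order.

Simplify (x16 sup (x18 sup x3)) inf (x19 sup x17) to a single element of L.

x3

x18 ∨ x3 = x3
x16 ∨ x3 = x3
x19 ∨ x17 = x19
x3 ∧ x19 = x3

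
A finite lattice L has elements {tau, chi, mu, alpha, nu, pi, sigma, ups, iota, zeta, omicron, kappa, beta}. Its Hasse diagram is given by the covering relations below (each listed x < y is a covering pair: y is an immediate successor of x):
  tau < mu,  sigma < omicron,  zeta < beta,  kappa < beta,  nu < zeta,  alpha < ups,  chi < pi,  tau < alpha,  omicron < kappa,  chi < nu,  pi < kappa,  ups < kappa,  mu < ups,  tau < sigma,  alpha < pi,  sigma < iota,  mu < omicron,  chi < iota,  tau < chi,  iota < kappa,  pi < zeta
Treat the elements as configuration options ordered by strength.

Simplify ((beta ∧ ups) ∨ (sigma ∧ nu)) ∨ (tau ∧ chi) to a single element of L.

ups

beta ∧ ups = ups
sigma ∧ nu = tau
ups ∨ tau = ups
tau ∧ chi = tau
ups ∨ tau = ups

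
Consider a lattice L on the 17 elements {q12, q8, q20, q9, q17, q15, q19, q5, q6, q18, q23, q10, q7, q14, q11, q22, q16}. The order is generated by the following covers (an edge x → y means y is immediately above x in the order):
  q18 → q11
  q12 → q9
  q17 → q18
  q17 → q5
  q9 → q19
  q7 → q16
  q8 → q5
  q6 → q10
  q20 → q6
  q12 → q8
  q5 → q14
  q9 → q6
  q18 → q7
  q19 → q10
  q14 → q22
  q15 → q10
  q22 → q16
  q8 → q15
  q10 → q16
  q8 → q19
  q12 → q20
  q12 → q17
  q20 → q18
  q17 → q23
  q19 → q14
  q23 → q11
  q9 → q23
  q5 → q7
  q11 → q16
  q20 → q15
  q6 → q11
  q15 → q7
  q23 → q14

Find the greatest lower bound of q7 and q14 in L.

Common lower bounds of {q7, q14}: q12, q17, q5, q8.
The greatest among these is q5.

q5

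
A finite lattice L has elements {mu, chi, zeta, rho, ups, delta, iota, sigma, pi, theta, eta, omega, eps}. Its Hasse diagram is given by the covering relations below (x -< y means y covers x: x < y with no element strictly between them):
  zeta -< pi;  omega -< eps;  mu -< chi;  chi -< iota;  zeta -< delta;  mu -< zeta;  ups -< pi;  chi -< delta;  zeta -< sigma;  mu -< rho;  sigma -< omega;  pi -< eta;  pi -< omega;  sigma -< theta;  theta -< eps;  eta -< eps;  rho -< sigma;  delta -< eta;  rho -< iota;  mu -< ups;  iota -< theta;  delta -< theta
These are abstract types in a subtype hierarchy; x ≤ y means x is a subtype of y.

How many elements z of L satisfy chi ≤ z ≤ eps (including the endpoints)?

6

The interval [chi, eps] = {chi, delta, eps, eta, iota, theta}, which has 6 elements.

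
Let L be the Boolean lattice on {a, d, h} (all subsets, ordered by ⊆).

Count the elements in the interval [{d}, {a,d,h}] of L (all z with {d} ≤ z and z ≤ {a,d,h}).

4

The interval [{d}, {a,d,h}] = {{a,d,h}, {a,d}, {d,h}, {d}}, which has 4 elements.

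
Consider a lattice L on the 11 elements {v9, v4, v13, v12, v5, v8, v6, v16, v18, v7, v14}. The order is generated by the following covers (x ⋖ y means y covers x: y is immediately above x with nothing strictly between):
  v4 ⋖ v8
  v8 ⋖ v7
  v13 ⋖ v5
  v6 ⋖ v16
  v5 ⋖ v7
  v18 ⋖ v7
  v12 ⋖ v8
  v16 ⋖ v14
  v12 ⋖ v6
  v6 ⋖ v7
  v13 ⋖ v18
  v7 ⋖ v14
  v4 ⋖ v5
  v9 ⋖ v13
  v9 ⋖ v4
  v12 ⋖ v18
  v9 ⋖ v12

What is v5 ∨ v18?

v7

Common upper bounds of {v5, v18}: v14, v7.
The least among these is v7.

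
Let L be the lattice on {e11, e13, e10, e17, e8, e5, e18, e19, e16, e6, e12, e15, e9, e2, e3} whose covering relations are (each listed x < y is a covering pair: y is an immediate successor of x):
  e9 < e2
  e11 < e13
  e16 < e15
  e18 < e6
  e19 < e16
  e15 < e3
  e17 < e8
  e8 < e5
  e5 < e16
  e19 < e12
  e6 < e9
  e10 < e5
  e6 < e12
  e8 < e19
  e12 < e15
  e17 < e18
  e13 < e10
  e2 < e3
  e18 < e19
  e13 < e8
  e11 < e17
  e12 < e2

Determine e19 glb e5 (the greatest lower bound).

Common lower bounds of {e19, e5}: e11, e13, e17, e8.
The greatest among these is e8.

e8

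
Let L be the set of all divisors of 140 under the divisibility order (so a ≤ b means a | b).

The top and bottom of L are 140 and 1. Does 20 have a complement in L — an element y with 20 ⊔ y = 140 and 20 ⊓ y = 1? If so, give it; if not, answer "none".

Need y with 20 ∨ y = 140 and 20 ∧ y = 1.
Checking each element gives: 7.

7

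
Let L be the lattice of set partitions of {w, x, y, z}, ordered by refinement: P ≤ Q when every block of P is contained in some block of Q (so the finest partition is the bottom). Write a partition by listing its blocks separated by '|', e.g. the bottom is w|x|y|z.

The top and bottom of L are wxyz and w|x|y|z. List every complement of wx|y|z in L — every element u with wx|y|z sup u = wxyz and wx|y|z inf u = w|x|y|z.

Need u with wx|y|z ∨ u = wxyz and wx|y|z ∧ u = w|x|y|z.
Checking each element gives: wyz|x, wy|xz, wz|xy, w|xyz.

wyz|x, wy|xz, wz|xy, w|xyz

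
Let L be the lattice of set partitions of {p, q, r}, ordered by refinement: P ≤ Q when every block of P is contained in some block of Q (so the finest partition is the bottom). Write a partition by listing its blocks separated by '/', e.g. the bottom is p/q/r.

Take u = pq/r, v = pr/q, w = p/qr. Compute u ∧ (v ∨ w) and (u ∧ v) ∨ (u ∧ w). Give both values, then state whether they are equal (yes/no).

pq/r; p/q/r; no

v ∨ w = pqr, so u ∧ (v ∨ w) = pq/r ∧ pqr = pq/r.
u ∧ v = p/q/r and u ∧ w = p/q/r, so (u ∧ v) ∨ (u ∧ w) = p/q/r ∨ p/q/r = p/q/r.
Equal: no.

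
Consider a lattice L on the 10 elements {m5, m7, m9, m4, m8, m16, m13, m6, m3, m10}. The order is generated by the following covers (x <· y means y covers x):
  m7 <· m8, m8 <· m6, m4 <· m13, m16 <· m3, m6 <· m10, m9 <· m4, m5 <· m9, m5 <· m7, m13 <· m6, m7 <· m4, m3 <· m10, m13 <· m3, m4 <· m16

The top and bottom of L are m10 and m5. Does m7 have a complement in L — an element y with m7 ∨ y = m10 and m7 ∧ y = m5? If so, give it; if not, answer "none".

none

For every candidate y, either m7 ∨ y ≠ m10 or m7 ∧ y ≠ m5; no complement exists.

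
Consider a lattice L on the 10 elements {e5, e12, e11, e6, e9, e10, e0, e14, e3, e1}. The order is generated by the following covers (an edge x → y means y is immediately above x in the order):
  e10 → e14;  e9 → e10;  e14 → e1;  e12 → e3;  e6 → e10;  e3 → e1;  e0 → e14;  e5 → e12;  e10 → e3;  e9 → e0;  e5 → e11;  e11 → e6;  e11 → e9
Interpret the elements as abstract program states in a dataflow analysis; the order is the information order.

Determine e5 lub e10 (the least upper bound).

e10

Common upper bounds of {e5, e10}: e1, e10, e14, e3.
The least among these is e10.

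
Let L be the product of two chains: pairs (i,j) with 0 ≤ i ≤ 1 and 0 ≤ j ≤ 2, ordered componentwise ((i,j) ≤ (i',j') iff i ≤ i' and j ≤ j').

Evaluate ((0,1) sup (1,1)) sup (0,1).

(0,1) ∨ (1,1) = (1,1)
(1,1) ∨ (0,1) = (1,1)

(1,1)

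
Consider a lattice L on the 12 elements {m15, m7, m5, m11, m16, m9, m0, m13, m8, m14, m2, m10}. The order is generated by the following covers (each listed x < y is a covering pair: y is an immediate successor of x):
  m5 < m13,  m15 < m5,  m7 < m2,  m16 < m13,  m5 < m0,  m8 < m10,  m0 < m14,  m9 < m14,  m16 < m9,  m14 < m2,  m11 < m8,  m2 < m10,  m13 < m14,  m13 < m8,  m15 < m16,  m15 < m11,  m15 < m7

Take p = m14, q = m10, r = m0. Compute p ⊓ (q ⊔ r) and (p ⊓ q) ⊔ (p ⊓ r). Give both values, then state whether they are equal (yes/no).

q ⊔ r = m10, so p ⊓ (q ⊔ r) = m14 ⊓ m10 = m14.
p ⊓ q = m14 and p ⊓ r = m0, so (p ⊓ q) ⊔ (p ⊓ r) = m14 ⊔ m0 = m14.
Equal: yes.

m14; m14; yes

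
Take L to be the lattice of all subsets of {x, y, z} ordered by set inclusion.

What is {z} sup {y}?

Under ⊆, join is union: {z} ∪ {y} = {y,z}.

{y,z}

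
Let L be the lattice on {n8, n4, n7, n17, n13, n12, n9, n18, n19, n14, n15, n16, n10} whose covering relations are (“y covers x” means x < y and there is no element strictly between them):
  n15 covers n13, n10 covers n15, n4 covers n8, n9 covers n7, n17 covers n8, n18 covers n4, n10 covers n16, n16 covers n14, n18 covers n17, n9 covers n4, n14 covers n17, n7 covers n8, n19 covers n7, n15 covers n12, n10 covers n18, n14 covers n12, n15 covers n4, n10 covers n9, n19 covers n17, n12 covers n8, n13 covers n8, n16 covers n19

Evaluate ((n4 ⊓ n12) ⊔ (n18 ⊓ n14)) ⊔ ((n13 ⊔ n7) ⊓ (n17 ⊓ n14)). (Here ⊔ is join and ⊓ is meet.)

n17

n4 ∧ n12 = n8
n18 ∧ n14 = n17
n8 ∨ n17 = n17
n13 ∨ n7 = n10
n17 ∧ n14 = n17
n10 ∧ n17 = n17
n17 ∨ n17 = n17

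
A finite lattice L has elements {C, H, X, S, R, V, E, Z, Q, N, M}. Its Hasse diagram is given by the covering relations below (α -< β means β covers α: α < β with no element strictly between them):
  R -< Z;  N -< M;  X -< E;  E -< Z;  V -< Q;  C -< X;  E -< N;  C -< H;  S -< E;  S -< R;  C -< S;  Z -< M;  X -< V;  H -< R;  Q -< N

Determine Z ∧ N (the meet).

E

Common lower bounds of {Z, N}: C, E, S, X.
The greatest among these is E.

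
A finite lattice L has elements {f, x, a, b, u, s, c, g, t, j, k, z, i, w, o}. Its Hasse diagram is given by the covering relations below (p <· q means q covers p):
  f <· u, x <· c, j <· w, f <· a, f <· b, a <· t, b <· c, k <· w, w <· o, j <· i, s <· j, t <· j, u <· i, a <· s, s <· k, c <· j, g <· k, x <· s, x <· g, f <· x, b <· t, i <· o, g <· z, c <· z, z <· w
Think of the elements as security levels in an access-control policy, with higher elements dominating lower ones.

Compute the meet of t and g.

Common lower bounds of {t, g}: f.
The greatest among these is f.

f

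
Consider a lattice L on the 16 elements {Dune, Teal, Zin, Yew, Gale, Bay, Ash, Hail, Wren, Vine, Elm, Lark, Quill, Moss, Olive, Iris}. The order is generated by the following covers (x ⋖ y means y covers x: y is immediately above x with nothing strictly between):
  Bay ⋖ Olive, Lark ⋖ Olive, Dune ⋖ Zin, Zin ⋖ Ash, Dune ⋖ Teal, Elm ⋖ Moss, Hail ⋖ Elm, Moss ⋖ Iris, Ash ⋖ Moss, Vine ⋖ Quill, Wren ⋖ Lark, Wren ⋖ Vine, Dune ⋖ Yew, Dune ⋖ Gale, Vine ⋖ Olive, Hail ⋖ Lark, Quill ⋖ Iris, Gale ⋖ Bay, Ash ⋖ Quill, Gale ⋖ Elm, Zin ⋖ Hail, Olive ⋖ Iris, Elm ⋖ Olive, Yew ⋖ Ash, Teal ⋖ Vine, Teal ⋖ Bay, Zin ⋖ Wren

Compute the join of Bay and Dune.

Common upper bounds of {Bay, Dune}: Bay, Iris, Olive.
The least among these is Bay.

Bay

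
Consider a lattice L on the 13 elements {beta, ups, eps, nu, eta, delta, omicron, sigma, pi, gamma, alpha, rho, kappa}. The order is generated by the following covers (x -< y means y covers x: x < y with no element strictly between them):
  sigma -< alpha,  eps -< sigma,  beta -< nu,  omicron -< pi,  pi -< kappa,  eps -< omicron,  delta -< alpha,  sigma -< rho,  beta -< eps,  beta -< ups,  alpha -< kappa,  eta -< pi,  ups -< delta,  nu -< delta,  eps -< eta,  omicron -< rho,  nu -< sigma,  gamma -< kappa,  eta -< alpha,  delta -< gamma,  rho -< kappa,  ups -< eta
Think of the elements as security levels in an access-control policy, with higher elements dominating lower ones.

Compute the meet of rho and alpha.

sigma

Common lower bounds of {rho, alpha}: beta, eps, nu, sigma.
The greatest among these is sigma.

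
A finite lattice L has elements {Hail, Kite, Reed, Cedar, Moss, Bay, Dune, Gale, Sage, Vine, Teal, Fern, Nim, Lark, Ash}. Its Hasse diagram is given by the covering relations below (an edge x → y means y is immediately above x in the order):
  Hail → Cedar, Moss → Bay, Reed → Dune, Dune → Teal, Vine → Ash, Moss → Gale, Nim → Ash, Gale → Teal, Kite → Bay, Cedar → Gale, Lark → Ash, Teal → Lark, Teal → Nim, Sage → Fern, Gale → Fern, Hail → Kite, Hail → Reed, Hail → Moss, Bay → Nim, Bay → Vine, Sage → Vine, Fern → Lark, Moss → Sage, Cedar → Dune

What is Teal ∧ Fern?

Common lower bounds of {Teal, Fern}: Cedar, Gale, Hail, Moss.
The greatest among these is Gale.

Gale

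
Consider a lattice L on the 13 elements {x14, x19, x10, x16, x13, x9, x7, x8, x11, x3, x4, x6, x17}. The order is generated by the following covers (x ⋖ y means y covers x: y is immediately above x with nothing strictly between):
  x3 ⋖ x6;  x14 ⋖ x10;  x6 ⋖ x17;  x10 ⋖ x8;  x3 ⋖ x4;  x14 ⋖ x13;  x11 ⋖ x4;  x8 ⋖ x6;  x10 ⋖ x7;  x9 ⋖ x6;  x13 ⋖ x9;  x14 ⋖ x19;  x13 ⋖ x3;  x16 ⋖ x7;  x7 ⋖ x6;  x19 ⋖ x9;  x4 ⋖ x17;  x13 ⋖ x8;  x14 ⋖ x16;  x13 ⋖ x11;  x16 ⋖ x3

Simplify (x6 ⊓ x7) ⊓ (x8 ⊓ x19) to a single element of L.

x14

x6 ∧ x7 = x7
x8 ∧ x19 = x14
x7 ∧ x14 = x14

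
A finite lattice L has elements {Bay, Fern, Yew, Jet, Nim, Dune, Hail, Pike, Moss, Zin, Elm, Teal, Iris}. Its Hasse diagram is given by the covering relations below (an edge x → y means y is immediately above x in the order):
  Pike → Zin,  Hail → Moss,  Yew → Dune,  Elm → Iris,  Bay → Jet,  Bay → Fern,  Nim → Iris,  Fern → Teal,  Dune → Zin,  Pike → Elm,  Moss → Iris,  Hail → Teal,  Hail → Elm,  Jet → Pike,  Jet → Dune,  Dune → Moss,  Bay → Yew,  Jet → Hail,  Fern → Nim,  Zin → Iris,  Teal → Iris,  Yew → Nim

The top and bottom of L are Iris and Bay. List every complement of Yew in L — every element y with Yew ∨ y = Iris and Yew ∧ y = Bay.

Elm, Teal

Need y with Yew ∨ y = Iris and Yew ∧ y = Bay.
Checking each element gives: Elm, Teal.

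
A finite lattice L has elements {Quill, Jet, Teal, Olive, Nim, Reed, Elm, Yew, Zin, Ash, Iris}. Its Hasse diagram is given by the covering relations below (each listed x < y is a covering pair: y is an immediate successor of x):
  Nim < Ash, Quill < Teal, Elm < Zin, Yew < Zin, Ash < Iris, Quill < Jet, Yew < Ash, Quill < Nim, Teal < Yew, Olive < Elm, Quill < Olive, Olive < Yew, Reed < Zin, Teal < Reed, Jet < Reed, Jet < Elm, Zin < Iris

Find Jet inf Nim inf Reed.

Common lower bounds of {Jet, Nim, Reed}: Quill.
The greatest among these is Quill.

Quill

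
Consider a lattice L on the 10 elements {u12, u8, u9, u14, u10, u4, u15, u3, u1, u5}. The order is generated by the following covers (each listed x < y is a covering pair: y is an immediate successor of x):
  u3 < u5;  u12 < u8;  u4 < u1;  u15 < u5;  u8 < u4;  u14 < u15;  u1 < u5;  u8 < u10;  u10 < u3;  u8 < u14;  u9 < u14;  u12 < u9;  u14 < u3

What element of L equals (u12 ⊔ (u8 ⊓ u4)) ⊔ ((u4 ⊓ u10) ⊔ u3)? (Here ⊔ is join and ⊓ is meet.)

u8 ∧ u4 = u8
u12 ∨ u8 = u8
u4 ∧ u10 = u8
u8 ∨ u3 = u3
u8 ∨ u3 = u3

u3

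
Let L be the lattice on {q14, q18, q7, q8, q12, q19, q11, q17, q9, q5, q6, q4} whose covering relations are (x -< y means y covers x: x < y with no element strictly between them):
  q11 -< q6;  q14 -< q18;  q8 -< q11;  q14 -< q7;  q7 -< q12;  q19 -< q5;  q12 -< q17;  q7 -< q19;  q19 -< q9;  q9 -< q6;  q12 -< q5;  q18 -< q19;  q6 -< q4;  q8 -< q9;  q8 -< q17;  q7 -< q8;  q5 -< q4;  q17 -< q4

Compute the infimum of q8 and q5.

Common lower bounds of {q8, q5}: q14, q7.
The greatest among these is q7.

q7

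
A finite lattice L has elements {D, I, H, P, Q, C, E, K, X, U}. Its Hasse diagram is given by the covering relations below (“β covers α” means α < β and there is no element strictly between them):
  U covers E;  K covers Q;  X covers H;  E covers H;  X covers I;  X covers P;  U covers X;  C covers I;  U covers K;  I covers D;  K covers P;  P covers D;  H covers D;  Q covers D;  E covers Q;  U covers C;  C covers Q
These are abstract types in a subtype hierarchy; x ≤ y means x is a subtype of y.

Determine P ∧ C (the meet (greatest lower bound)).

D

Common lower bounds of {P, C}: D.
The greatest among these is D.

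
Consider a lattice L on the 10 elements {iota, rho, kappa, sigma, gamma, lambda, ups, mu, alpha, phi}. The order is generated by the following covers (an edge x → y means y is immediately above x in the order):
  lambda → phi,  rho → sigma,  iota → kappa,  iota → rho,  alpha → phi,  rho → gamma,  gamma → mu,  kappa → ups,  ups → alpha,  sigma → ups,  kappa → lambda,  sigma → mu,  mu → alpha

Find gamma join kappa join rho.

Common upper bounds of {gamma, kappa, rho}: alpha, phi.
The least among these is alpha.

alpha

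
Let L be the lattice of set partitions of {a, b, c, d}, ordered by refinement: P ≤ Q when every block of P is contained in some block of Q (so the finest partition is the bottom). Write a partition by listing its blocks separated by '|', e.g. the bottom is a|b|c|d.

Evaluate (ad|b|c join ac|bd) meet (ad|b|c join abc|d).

abcd

ad|b|c ∨ ac|bd = abcd
ad|b|c ∨ abc|d = abcd
abcd ∧ abcd = abcd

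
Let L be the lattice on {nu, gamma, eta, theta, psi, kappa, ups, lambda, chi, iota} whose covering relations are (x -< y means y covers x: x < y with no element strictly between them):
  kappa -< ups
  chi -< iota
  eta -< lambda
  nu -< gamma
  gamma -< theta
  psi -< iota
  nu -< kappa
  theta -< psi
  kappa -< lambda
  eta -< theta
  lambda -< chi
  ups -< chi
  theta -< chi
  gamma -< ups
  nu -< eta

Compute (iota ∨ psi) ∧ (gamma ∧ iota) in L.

iota ∨ psi = iota
gamma ∧ iota = gamma
iota ∧ gamma = gamma

gamma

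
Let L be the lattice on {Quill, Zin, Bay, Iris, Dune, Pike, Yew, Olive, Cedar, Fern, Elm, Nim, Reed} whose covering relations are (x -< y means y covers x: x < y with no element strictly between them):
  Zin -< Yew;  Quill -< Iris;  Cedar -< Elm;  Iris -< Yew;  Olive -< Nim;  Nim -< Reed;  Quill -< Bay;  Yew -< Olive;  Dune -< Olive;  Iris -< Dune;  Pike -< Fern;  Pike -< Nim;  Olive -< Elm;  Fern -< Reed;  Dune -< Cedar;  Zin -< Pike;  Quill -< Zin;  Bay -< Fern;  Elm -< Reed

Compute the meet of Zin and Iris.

Quill

Common lower bounds of {Zin, Iris}: Quill.
The greatest among these is Quill.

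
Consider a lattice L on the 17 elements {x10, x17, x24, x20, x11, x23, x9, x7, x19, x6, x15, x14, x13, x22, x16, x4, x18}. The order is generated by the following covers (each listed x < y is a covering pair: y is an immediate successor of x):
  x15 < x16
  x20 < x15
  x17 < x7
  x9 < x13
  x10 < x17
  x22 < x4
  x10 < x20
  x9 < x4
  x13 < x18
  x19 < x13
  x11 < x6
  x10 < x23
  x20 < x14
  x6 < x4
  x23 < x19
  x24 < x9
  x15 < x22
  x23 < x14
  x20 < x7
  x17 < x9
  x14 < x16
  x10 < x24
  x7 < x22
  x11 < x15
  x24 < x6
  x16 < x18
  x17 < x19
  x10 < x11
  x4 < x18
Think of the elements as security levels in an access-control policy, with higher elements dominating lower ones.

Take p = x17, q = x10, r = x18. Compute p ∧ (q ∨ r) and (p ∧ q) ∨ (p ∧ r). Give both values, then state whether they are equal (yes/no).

x17; x17; yes

q ∨ r = x18, so p ∧ (q ∨ r) = x17 ∧ x18 = x17.
p ∧ q = x10 and p ∧ r = x17, so (p ∧ q) ∨ (p ∧ r) = x10 ∨ x17 = x17.
Equal: yes.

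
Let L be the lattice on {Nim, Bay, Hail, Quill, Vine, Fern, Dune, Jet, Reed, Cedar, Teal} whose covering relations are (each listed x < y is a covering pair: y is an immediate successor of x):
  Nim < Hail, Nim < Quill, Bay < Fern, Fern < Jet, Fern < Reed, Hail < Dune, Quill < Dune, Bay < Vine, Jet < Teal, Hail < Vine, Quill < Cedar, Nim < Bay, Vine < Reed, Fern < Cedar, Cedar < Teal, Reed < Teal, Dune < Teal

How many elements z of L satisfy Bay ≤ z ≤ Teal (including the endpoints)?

The interval [Bay, Teal] = {Bay, Cedar, Fern, Jet, Reed, Teal, Vine}, which has 7 elements.

7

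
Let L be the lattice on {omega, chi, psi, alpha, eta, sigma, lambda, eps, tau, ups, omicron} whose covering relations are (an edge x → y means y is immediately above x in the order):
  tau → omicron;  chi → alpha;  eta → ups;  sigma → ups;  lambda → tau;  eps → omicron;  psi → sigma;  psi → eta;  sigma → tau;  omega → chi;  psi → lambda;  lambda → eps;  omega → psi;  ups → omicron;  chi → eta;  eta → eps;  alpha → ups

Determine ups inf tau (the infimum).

Common lower bounds of {ups, tau}: omega, psi, sigma.
The greatest among these is sigma.

sigma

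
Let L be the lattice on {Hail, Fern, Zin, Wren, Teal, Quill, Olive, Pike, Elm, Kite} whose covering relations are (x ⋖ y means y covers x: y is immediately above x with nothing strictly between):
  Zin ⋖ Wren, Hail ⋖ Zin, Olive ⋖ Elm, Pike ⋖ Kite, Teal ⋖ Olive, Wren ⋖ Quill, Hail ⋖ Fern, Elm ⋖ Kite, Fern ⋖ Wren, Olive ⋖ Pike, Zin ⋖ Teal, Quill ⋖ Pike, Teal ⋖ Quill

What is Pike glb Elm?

Common lower bounds of {Pike, Elm}: Hail, Olive, Teal, Zin.
The greatest among these is Olive.

Olive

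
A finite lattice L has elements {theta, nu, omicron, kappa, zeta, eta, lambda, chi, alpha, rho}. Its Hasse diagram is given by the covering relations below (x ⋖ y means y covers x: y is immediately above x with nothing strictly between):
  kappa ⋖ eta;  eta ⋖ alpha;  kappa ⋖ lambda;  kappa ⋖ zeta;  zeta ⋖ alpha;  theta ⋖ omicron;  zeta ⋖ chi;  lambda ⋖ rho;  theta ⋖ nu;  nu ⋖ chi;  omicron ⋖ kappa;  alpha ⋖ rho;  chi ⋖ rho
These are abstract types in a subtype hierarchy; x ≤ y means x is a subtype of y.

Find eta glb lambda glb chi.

kappa

Common lower bounds of {eta, lambda, chi}: kappa, omicron, theta.
The greatest among these is kappa.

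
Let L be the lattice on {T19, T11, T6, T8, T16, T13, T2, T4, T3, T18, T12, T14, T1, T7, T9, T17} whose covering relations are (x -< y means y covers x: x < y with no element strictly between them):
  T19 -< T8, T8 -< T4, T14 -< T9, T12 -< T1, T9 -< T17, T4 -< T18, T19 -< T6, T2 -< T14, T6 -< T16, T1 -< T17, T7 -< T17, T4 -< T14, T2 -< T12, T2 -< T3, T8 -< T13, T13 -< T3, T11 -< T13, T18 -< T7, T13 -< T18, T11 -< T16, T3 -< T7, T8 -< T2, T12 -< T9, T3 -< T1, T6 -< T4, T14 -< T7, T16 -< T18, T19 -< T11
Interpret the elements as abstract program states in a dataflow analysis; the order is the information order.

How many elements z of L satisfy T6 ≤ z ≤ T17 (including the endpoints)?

8

The interval [T6, T17] = {T14, T16, T17, T18, T4, T6, T7, T9}, which has 8 elements.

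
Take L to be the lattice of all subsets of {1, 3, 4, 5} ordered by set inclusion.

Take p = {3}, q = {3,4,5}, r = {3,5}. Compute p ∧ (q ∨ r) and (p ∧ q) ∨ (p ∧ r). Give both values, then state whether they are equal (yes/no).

{3}; {3}; yes

q ∨ r = {3,4,5}, so p ∧ (q ∨ r) = {3} ∧ {3,4,5} = {3}.
p ∧ q = {3} and p ∧ r = {3}, so (p ∧ q) ∨ (p ∧ r) = {3} ∨ {3} = {3}.
Equal: yes.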